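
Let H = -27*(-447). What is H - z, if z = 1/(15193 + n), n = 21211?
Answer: 439359875/36404 ≈ 12069.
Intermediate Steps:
z = 1/36404 (z = 1/(15193 + 21211) = 1/36404 ≈ 2.7470e-5)
H = 12069
H - z = 12069 - 1*1/36404 = 12069 - 1/36404 = 439359875/36404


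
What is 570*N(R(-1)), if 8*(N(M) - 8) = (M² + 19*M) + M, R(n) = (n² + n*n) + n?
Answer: 24225/4 ≈ 6056.3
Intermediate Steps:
R(n) = n + 2*n² (R(n) = (n² + n²) + n = 2*n² + n = n + 2*n²)
N(M) = 8 + M²/8 + 5*M/2 (N(M) = 8 + ((M² + 19*M) + M)/8 = 8 + (M² + 20*M)/8 = 8 + (M²/8 + 5*M/2) = 8 + M²/8 + 5*M/2)
570*N(R(-1)) = 570*(8 + (-(1 + 2*(-1)))²/8 + 5*(-(1 + 2*(-1)))/2) = 570*(8 + (-(1 - 2))²/8 + 5*(-(1 - 2))/2) = 570*(8 + (-1*(-1))²/8 + 5*(-1*(-1))/2) = 570*(8 + (⅛)*1² + (5/2)*1) = 570*(8 + (⅛)*1 + 5/2) = 570*(8 + ⅛ + 5/2) = 570*(85/8) = 24225/4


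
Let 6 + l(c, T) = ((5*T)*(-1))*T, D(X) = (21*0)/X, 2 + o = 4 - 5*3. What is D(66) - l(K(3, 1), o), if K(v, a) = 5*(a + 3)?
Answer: 851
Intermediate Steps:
K(v, a) = 15 + 5*a (K(v, a) = 5*(3 + a) = 15 + 5*a)
o = -13 (o = -2 + (4 - 5*3) = -2 + (4 - 15) = -2 - 11 = -13)
D(X) = 0 (D(X) = 0/X = 0)
l(c, T) = -6 - 5*T² (l(c, T) = -6 + ((5*T)*(-1))*T = -6 + (-5*T)*T = -6 - 5*T²)
D(66) - l(K(3, 1), o) = 0 - (-6 - 5*(-13)²) = 0 - (-6 - 5*169) = 0 - (-6 - 845) = 0 - 1*(-851) = 0 + 851 = 851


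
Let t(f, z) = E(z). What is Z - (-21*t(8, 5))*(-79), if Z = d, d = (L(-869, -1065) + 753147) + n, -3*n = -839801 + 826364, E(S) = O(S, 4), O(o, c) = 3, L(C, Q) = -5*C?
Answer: 756994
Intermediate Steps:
E(S) = 3
t(f, z) = 3
n = 4479 (n = -(-839801 + 826364)/3 = -⅓*(-13437) = 4479)
d = 761971 (d = (-5*(-869) + 753147) + 4479 = (4345 + 753147) + 4479 = 757492 + 4479 = 761971)
Z = 761971
Z - (-21*t(8, 5))*(-79) = 761971 - (-21*3)*(-79) = 761971 - (-63)*(-79) = 761971 - 1*4977 = 761971 - 4977 = 756994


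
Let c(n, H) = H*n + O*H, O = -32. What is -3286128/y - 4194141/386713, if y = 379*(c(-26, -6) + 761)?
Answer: -3033632015115/162539727743 ≈ -18.664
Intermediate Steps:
c(n, H) = -32*H + H*n (c(n, H) = H*n - 32*H = -32*H + H*n)
y = 420311 (y = 379*(-6*(-32 - 26) + 761) = 379*(-6*(-58) + 761) = 379*(348 + 761) = 379*1109 = 420311)
-3286128/y - 4194141/386713 = -3286128/420311 - 4194141/386713 = -3033632015115/162539727743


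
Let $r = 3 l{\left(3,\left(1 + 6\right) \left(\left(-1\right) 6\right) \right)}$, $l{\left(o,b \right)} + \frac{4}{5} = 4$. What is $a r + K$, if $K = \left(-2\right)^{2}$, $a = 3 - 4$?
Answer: $- \frac{28}{5} \approx -5.6$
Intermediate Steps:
$l{\left(o,b \right)} = \frac{16}{5}$ ($l{\left(o,b \right)} = - \frac{4}{5} + 4 = \frac{16}{5}$)
$a = -1$
$r = \frac{48}{5}$ ($r = 3 \cdot \frac{16}{5} = \frac{48}{5} \approx 9.6$)
$K = 4$
$a r + K = \left(-1\right) \frac{48}{5} + 4 = - \frac{48}{5} + 4 = - \frac{28}{5}$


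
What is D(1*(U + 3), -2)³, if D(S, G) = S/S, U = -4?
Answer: 1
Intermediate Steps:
D(S, G) = 1
D(1*(U + 3), -2)³ = 1³ = 1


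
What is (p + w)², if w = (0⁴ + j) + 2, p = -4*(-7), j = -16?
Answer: 196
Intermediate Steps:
p = 28
w = -14 (w = (0⁴ - 16) + 2 = (0 - 16) + 2 = -16 + 2 = -14)
(p + w)² = (28 - 14)² = 14² = 196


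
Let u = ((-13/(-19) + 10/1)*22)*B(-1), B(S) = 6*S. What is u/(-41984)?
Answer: 6699/199424 ≈ 0.033592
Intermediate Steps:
u = -26796/19 (u = ((-13/(-19) + 10/1)*22)*(6*(-1)) = ((-13*(-1/19) + 10*1)*22)*(-6) = ((13/19 + 10)*22)*(-6) = ((203/19)*22)*(-6) = (4466/19)*(-6) = -26796/19 ≈ -1410.3)
u/(-41984) = -26796/19/(-41984) = -26796/19*(-1/41984) = 6699/199424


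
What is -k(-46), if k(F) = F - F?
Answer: 0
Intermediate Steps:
k(F) = 0
-k(-46) = -1*0 = 0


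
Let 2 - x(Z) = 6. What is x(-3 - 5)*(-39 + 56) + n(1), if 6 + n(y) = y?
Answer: -73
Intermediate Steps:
x(Z) = -4 (x(Z) = 2 - 1*6 = 2 - 6 = -4)
n(y) = -6 + y
x(-3 - 5)*(-39 + 56) + n(1) = -4*(-39 + 56) + (-6 + 1) = -4*17 - 5 = -68 - 5 = -73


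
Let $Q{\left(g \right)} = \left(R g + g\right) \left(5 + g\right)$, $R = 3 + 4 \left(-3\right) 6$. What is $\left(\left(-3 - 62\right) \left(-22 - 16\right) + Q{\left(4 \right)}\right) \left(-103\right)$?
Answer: $-2266$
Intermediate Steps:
$R = -69$ ($R = 3 - 72 = -69$)
$Q{\left(g \right)} = - 68 g \left(5 + g\right)$ ($Q{\left(g \right)} = \left(- 69 g + g\right) \left(5 + g\right) = - 68 g \left(5 + g\right)$)
$\left(\left(-3 - 62\right) \left(-22 - 16\right) + Q{\left(4 \right)}\right) \left(-103\right) = \left(\left(-3 - 62\right) \left(-22 - 16\right) - 272 \left(5 + 4\right)\right) \left(-103\right) = \left(\left(-65\right) \left(-38\right) - 272 \cdot 9\right) \left(-103\right) = \left(2470 - 2448\right) \left(-103\right) = 22 \left(-103\right) = -2266$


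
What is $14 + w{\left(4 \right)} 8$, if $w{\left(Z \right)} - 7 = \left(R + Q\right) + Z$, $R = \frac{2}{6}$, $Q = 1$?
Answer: $\frac{338}{3} \approx 112.67$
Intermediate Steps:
$R = \frac{1}{3}$ ($R = 2 \cdot \frac{1}{6} = \frac{1}{3} \approx 0.33333$)
$w{\left(Z \right)} = \frac{25}{3} + Z$ ($w{\left(Z \right)} = 7 + \left(\left(\frac{1}{3} + 1\right) + Z\right) = 7 + \left(\frac{4}{3} + Z\right) = \frac{25}{3} + Z$)
$14 + w{\left(4 \right)} 8 = 14 + \left(\frac{25}{3} + 4\right) 8 = 14 + \frac{37}{3} \cdot 8 = 14 + \frac{296}{3} = \frac{338}{3}$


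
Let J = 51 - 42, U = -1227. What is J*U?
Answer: -11043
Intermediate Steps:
J = 9
J*U = 9*(-1227) = -11043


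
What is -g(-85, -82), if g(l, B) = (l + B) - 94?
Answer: 261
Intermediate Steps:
g(l, B) = -94 + B + l (g(l, B) = (B + l) - 94 = -94 + B + l)
-g(-85, -82) = -(-94 - 82 - 85) = -1*(-261) = 261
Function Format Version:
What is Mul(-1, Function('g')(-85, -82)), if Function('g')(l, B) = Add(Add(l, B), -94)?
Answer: 261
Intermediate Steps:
Function('g')(l, B) = Add(-94, B, l) (Function('g')(l, B) = Add(Add(B, l), -94) = Add(-94, B, l))
Mul(-1, Function('g')(-85, -82)) = Mul(-1, Add(-94, -82, -85)) = Mul(-1, -261) = 261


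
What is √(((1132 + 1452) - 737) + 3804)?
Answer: √5651 ≈ 75.173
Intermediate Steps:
√(((1132 + 1452) - 737) + 3804) = √((2584 - 737) + 3804) = √(1847 + 3804) = √5651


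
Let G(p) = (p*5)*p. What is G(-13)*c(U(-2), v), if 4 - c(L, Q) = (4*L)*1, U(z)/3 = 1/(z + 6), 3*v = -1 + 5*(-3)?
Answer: 845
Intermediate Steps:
v = -16/3 (v = (-1 + 5*(-3))/3 = (-1 - 15)/3 = (⅓)*(-16) = -16/3 ≈ -5.3333)
U(z) = 3/(6 + z) (U(z) = 3/(z + 6) = 3/(6 + z))
c(L, Q) = 4 - 4*L
G(p) = 5*p² (G(p) = (5*p)*p = 5*p²)
G(-13)*c(U(-2), v) = (5*(-13)²)*(4 - 12/(6 - 2)) = (5*169)*(4 - 12/4) = 845*(4 - 12/4) = 845*(4 - 4*¾) = 845*(4 - 3) = 845*1 = 845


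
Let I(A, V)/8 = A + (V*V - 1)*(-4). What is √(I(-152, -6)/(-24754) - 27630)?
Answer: I*√4232628807934/12377 ≈ 166.22*I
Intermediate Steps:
I(A, V) = 32 - 32*V² + 8*A (I(A, V) = 8*(A + (V*V - 1)*(-4)) = 8*(A + (V² - 1)*(-4)) = 8*(A + (-1 + V²)*(-4)) = 8*(A + (4 - 4*V²)) = 8*(4 + A - 4*V²) = 32 - 32*V² + 8*A)
√(I(-152, -6)/(-24754) - 27630) = √((32 - 32*(-6)² + 8*(-152))/(-24754) - 27630) = √((32 - 32*36 - 1216)*(-1/24754) - 27630) = √((32 - 1152 - 1216)*(-1/24754) - 27630) = √(-2336*(-1/24754) - 27630) = √(1168/12377 - 27630) = √(-341975342/12377) = I*√4232628807934/12377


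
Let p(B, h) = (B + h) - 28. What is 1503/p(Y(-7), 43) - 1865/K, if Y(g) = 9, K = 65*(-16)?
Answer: 13399/208 ≈ 64.418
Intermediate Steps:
K = -1040
p(B, h) = -28 + B + h
1503/p(Y(-7), 43) - 1865/K = 1503/(-28 + 9 + 43) - 1865/(-1040) = 1503/24 - 1865*(-1/1040) = 1503*(1/24) + 373/208 = 501/8 + 373/208 = 13399/208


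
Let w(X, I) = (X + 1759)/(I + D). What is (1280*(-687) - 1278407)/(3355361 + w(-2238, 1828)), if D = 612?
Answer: -5264951480/8187080361 ≈ -0.64308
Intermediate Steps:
w(X, I) = (1759 + X)/(612 + I) (w(X, I) = (X + 1759)/(I + 612) = (1759 + X)/(612 + I))
(1280*(-687) - 1278407)/(3355361 + w(-2238, 1828)) = (1280*(-687) - 1278407)/(3355361 + (1759 - 2238)/(612 + 1828)) = (-879360 - 1278407)/(3355361 - 479/2440) = -2157767/(3355361 + (1/2440)*(-479)) = -2157767/(3355361 - 479/2440) = -2157767/8187080361/2440 = -2157767*2440/8187080361 = -5264951480/8187080361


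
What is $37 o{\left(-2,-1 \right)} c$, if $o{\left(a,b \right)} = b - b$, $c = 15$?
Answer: $0$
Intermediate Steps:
$o{\left(a,b \right)} = 0$
$37 o{\left(-2,-1 \right)} c = 37 \cdot 0 \cdot 15 = 0 \cdot 15 = 0$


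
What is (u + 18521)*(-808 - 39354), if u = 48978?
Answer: -2710894838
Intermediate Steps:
(u + 18521)*(-808 - 39354) = (48978 + 18521)*(-808 - 39354) = 67499*(-40162) = -2710894838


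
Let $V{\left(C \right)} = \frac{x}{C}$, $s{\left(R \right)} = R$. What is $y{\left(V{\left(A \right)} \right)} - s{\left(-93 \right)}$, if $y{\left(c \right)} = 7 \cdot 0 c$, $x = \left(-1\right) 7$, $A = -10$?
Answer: $93$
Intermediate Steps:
$x = -7$
$V{\left(C \right)} = - \frac{7}{C}$
$y{\left(c \right)} = 0$ ($y{\left(c \right)} = 0 c = 0$)
$y{\left(V{\left(A \right)} \right)} - s{\left(-93 \right)} = 0 - -93 = 0 + 93 = 93$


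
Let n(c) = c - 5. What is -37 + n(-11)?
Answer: -53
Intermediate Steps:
n(c) = -5 + c
-37 + n(-11) = -37 + (-5 - 11) = -37 - 16 = -53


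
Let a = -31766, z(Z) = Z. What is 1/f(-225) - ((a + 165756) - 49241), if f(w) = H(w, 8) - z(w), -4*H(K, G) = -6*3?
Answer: -38899789/459 ≈ -84749.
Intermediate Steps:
H(K, G) = 9/2 (H(K, G) = -(-3)*3/2 = -¼*(-18) = 9/2)
f(w) = 9/2 - w
1/f(-225) - ((a + 165756) - 49241) = 1/(9/2 - 1*(-225)) - ((-31766 + 165756) - 49241) = 1/(9/2 + 225) - (133990 - 49241) = 1/(459/2) - 1*84749 = 2/459 - 84749 = -38899789/459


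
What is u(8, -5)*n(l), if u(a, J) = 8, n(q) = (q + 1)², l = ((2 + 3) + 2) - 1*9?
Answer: 8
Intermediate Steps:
l = -2 (l = (5 + 2) - 9 = 7 - 9 = -2)
n(q) = (1 + q)²
u(8, -5)*n(l) = 8*(1 - 2)² = 8*(-1)² = 8*1 = 8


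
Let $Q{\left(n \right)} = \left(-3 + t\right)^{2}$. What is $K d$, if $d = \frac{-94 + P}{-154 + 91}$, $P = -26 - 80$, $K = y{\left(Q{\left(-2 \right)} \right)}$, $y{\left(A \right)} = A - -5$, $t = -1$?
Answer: $\frac{200}{3} \approx 66.667$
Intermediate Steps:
$Q{\left(n \right)} = 16$ ($Q{\left(n \right)} = \left(-3 - 1\right)^{2} = \left(-4\right)^{2} = 16$)
$y{\left(A \right)} = 5 + A$ ($y{\left(A \right)} = A + 5 = 5 + A$)
$K = 21$ ($K = 5 + 16 = 21$)
$P = -106$ ($P = -26 - 80 = -106$)
$d = \frac{200}{63}$ ($d = \frac{-94 - 106}{-154 + 91} = - \frac{200}{-63} = \left(-200\right) \left(- \frac{1}{63}\right) = \frac{200}{63} \approx 3.1746$)
$K d = 21 \cdot \frac{200}{63} = \frac{200}{3}$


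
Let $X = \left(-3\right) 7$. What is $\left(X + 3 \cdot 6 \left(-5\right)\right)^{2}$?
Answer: $12321$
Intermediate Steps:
$X = -21$
$\left(X + 3 \cdot 6 \left(-5\right)\right)^{2} = \left(-21 + 3 \cdot 6 \left(-5\right)\right)^{2} = \left(-21 + 18 \left(-5\right)\right)^{2} = \left(-21 - 90\right)^{2} = \left(-111\right)^{2} = 12321$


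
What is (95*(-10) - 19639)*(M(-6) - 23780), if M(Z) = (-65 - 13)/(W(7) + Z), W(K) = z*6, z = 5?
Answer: 1958693337/4 ≈ 4.8967e+8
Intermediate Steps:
W(K) = 30 (W(K) = 5*6 = 30)
M(Z) = -78/(30 + Z) (M(Z) = (-65 - 13)/(30 + Z) = -78/(30 + Z))
(95*(-10) - 19639)*(M(-6) - 23780) = (95*(-10) - 19639)*(-78/(30 - 6) - 23780) = (-950 - 19639)*(-78/24 - 23780) = -20589*(-78*1/24 - 23780) = -20589*(-13/4 - 23780) = -20589*(-95133/4) = 1958693337/4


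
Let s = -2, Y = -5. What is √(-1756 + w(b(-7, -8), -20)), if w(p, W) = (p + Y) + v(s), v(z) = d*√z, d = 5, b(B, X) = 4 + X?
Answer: √(-1765 + 5*I*√2) ≈ 0.08416 + 42.012*I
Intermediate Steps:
v(z) = 5*√z
w(p, W) = -5 + p + 5*I*√2 (w(p, W) = (p - 5) + 5*√(-2) = (-5 + p) + 5*(I*√2) = (-5 + p) + 5*I*√2 = -5 + p + 5*I*√2)
√(-1756 + w(b(-7, -8), -20)) = √(-1756 + (-5 + (4 - 8) + 5*I*√2)) = √(-1756 + (-5 - 4 + 5*I*√2)) = √(-1756 + (-9 + 5*I*√2)) = √(-1765 + 5*I*√2)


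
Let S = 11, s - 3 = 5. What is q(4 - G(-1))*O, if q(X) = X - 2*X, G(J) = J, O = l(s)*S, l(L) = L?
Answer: -440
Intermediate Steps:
s = 8 (s = 3 + 5 = 8)
O = 88 (O = 8*11 = 88)
q(X) = -X
q(4 - G(-1))*O = -(4 - 1*(-1))*88 = -(4 + 1)*88 = -1*5*88 = -5*88 = -440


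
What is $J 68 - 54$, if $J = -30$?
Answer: $-2094$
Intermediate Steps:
$J 68 - 54 = \left(-30\right) 68 - 54 = -2040 - 54 = -2094$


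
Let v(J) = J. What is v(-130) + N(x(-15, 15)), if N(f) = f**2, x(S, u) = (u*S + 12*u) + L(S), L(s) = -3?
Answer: 2174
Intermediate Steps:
x(S, u) = -3 + 12*u + S*u (x(S, u) = (u*S + 12*u) - 3 = (S*u + 12*u) - 3 = (12*u + S*u) - 3 = -3 + 12*u + S*u)
v(-130) + N(x(-15, 15)) = -130 + (-3 + 12*15 - 15*15)**2 = -130 + (-3 + 180 - 225)**2 = -130 + (-48)**2 = -130 + 2304 = 2174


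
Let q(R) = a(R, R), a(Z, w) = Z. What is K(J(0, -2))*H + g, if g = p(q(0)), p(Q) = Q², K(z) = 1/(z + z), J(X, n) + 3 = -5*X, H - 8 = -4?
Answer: -⅔ ≈ -0.66667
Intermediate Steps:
H = 4 (H = 8 - 4 = 4)
J(X, n) = -3 - 5*X
q(R) = R
K(z) = 1/(2*z)
g = 0 (g = 0² = 0)
K(J(0, -2))*H + g = (1/(2*(-3 - 5*0)))*4 + 0 = (1/(2*(-3 + 0)))*4 + 0 = ((½)/(-3))*4 + 0 = ((½)*(-⅓))*4 + 0 = -⅙*4 + 0 = -⅔ + 0 = -⅔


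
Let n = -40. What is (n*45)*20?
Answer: -36000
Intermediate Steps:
(n*45)*20 = -40*45*20 = -1800*20 = -36000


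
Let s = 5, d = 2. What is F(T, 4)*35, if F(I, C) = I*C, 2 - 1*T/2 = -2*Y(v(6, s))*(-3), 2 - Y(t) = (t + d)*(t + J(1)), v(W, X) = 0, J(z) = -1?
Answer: -6160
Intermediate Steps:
Y(t) = 2 - (-1 + t)*(2 + t) (Y(t) = 2 - (t + 2)*(t - 1) = 2 - (2 + t)*(-1 + t) = 2 - (-1 + t)*(2 + t))
T = -44 (T = 4 - 2*(-2*(4 - 1*0 - 1*0**2))*(-3) = 4 - 2*(-2*(4 + 0 - 1*0))*(-3) = 4 - 2*(-2*(4 + 0 + 0))*(-3) = 4 - 2*(-2*4)*(-3) = 4 - (-16)*(-3) = 4 - 2*24 = 4 - 48 = -44)
F(I, C) = C*I
F(T, 4)*35 = (4*(-44))*35 = -176*35 = -6160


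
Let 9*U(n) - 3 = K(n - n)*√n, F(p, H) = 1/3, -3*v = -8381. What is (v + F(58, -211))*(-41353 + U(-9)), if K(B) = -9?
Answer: -346618052/3 - 8382*I ≈ -1.1554e+8 - 8382.0*I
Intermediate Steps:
v = 8381/3 (v = -⅓*(-8381) = 8381/3 ≈ 2793.7)
F(p, H) = ⅓
U(n) = ⅓ - √n (U(n) = ⅓ + (-9*√n)/9 = ⅓ - √n)
(v + F(58, -211))*(-41353 + U(-9)) = (8381/3 + ⅓)*(-41353 + (⅓ - √(-9))) = 2794*(-41353 + (⅓ - 3*I)) = 2794*(-124058/3 - 3*I) = -346618052/3 - 8382*I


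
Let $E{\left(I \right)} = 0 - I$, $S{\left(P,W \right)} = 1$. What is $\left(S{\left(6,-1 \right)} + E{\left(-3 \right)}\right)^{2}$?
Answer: $16$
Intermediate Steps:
$E{\left(I \right)} = - I$
$\left(S{\left(6,-1 \right)} + E{\left(-3 \right)}\right)^{2} = \left(1 - -3\right)^{2} = \left(1 + 3\right)^{2} = 4^{2} = 16$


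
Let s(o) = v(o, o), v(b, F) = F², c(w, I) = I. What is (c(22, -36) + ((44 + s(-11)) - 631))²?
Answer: 252004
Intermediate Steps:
s(o) = o²
(c(22, -36) + ((44 + s(-11)) - 631))² = (-36 + ((44 + (-11)²) - 631))² = (-36 + ((44 + 121) - 631))² = (-36 + (165 - 631))² = (-36 - 466)² = (-502)² = 252004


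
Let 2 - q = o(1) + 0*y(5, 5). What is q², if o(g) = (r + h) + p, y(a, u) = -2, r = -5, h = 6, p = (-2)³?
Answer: 81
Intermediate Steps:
p = -8
o(g) = -7 (o(g) = (-5 + 6) - 8 = 1 - 8 = -7)
q = 9 (q = 2 - (-7 + 0*(-2)) = 2 - (-7 + 0) = 2 - 1*(-7) = 2 + 7 = 9)
q² = 9² = 81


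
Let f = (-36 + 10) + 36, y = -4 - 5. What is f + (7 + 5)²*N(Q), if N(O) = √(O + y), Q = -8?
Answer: 10 + 144*I*√17 ≈ 10.0 + 593.73*I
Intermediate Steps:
y = -9
f = 10 (f = -26 + 36 = 10)
N(O) = √(-9 + O) (N(O) = √(O - 9) = √(-9 + O))
f + (7 + 5)²*N(Q) = 10 + (7 + 5)²*√(-9 - 8) = 10 + 12²*√(-17) = 10 + 144*(I*√17) = 10 + 144*I*√17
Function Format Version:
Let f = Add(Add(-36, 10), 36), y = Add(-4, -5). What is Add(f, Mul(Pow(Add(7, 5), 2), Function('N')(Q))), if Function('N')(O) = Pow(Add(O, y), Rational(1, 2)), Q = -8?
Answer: Add(10, Mul(144, I, Pow(17, Rational(1, 2)))) ≈ Add(10.000, Mul(593.73, I))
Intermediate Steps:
y = -9
f = 10 (f = Add(-26, 36) = 10)
Function('N')(O) = Pow(Add(-9, O), Rational(1, 2)) (Function('N')(O) = Pow(Add(O, -9), Rational(1, 2)) = Pow(Add(-9, O), Rational(1, 2)))
Add(f, Mul(Pow(Add(7, 5), 2), Function('N')(Q))) = Add(10, Mul(Pow(Add(7, 5), 2), Pow(Add(-9, -8), Rational(1, 2)))) = Add(10, Mul(Pow(12, 2), Pow(-17, Rational(1, 2)))) = Add(10, Mul(144, Mul(I, Pow(17, Rational(1, 2))))) = Add(10, Mul(144, I, Pow(17, Rational(1, 2))))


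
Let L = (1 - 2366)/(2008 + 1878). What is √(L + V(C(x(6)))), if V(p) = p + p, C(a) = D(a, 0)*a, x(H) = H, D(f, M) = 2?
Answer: √353233514/3886 ≈ 4.8365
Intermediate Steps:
C(a) = 2*a
V(p) = 2*p
L = -2365/3886 ≈ -0.60859
√(L + V(C(x(6)))) = √(-2365/3886 + 2*(2*6)) = √(-2365/3886 + 2*12) = √(-2365/3886 + 24) = √(90899/3886) = √353233514/3886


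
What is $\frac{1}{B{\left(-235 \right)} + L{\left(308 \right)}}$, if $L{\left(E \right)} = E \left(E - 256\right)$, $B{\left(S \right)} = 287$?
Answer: $\frac{1}{16303} \approx 6.1338 \cdot 10^{-5}$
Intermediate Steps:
$L{\left(E \right)} = E \left(-256 + E\right)$
$\frac{1}{B{\left(-235 \right)} + L{\left(308 \right)}} = \frac{1}{287 + 308 \left(-256 + 308\right)} = \frac{1}{287 + 308 \cdot 52} = \frac{1}{287 + 16016} = \frac{1}{16303}$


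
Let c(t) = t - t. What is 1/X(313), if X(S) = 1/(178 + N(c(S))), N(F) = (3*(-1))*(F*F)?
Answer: 178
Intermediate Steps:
c(t) = 0
N(F) = -3*F²
X(S) = 1/178 (X(S) = 1/(178 - 3*0²) = 1/(178 - 3*0) = 1/(178 + 0) = 1/178)
1/X(313) = 1/(1/178) = 178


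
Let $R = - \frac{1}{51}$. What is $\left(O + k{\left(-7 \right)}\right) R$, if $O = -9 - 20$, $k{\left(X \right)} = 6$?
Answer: $\frac{23}{51} \approx 0.45098$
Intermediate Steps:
$R = - \frac{1}{51}$ ($R = \left(-1\right) \frac{1}{51} = - \frac{1}{51} \approx -0.019608$)
$O = -29$ ($O = -9 - 20 = -29$)
$\left(O + k{\left(-7 \right)}\right) R = \left(-29 + 6\right) \left(- \frac{1}{51}\right) = \left(-23\right) \left(- \frac{1}{51}\right) = \frac{23}{51}$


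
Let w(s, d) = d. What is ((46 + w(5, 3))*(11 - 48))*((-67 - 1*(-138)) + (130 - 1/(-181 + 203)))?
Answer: -8015273/22 ≈ -3.6433e+5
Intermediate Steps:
((46 + w(5, 3))*(11 - 48))*((-67 - 1*(-138)) + (130 - 1/(-181 + 203))) = ((46 + 3)*(11 - 48))*((-67 - 1*(-138)) + (130 - 1/(-181 + 203))) = (49*(-37))*((-67 + 138) + (130 - 1/22)) = -1813*(71 + (130 - 1*1/22)) = -1813*(71 + (130 - 1/22)) = -1813*(71 + 2859/22) = -1813*4421/22 = -8015273/22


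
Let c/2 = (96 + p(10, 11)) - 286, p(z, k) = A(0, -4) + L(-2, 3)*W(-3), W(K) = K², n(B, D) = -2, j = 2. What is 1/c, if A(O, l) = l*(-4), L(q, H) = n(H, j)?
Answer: -1/384 ≈ -0.0026042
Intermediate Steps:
L(q, H) = -2
A(O, l) = -4*l
p(z, k) = -2 (p(z, k) = -4*(-4) - 2*(-3)² = 16 - 2*9 = 16 - 18 = -2)
c = -384 (c = 2*((96 - 2) - 286) = 2*(94 - 286) = 2*(-192) = -384)
1/c = 1/(-384) = -1/384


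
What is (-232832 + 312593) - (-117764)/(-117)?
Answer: 9214273/117 ≈ 78755.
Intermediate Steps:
(-232832 + 312593) - (-117764)/(-117) = 79761 - (-117764)*(-1)/117 = 79761 - 998*118/117 = 79761 - 117764/117 = 9214273/117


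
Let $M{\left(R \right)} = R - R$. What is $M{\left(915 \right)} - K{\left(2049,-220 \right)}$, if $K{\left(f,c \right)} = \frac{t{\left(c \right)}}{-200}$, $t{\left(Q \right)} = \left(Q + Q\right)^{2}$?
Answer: $968$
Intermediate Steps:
$t{\left(Q \right)} = 4 Q^{2}$ ($t{\left(Q \right)} = \left(2 Q\right)^{2} = 4 Q^{2}$)
$M{\left(R \right)} = 0$
$K{\left(f,c \right)} = - \frac{c^{2}}{50}$ ($K{\left(f,c \right)} = \frac{4 c^{2}}{-200} = 4 c^{2} \left(- \frac{1}{200}\right) = - \frac{c^{2}}{50}$)
$M{\left(915 \right)} - K{\left(2049,-220 \right)} = 0 - - \frac{\left(-220\right)^{2}}{50} = 0 - \left(- \frac{1}{50}\right) 48400 = 0 - -968 = 0 + 968 = 968$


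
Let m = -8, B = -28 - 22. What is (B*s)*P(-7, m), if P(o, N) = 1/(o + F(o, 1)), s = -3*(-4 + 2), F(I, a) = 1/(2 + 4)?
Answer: 1800/41 ≈ 43.902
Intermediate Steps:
B = -50
F(I, a) = 1/6
s = 6 (s = -3*(-2) = 6)
P(o, N) = 1/(1/6 + o) (P(o, N) = 1/(o + 1/6) = 1/(1/6 + o))
(B*s)*P(-7, m) = (-50*6)*(6/(1 + 6*(-7))) = -1800/(1 - 42) = -1800/(-41) = -1800*(-1)/41 = -300*(-6/41) = 1800/41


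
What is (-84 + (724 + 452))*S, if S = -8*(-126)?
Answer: 1100736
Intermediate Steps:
S = 1008
(-84 + (724 + 452))*S = (-84 + (724 + 452))*1008 = (-84 + 1176)*1008 = 1092*1008 = 1100736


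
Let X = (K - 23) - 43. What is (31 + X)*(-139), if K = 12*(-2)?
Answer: 8201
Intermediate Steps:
K = -24
X = -90 (X = (-24 - 23) - 43 = -47 - 43 = -90)
(31 + X)*(-139) = (31 - 90)*(-139) = -59*(-139) = 8201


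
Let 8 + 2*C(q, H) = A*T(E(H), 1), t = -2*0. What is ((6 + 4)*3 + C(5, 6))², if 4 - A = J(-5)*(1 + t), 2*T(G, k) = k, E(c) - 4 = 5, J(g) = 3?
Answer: 11025/16 ≈ 689.06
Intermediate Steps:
E(c) = 9 (E(c) = 4 + 5 = 9)
t = 0
T(G, k) = k/2
A = 1 (A = 4 - 3*(1 + 0) = 4 - 3 = 1)
C(q, H) = -15/4 (C(q, H) = -4 + (1*((½)*1))/2 = -4 + (1*(½))/2 = -4 + (½)*(½) = -4 + ¼ = -15/4)
((6 + 4)*3 + C(5, 6))² = ((6 + 4)*3 - 15/4)² = (10*3 - 15/4)² = (30 - 15/4)² = (105/4)² = 11025/16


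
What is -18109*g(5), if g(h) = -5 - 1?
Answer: 108654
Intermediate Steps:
g(h) = -6
-18109*g(5) = -18109*(-6) = 108654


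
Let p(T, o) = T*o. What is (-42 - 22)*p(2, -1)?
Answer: 128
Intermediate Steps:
(-42 - 22)*p(2, -1) = (-42 - 22)*(2*(-1)) = -64*(-2) = 128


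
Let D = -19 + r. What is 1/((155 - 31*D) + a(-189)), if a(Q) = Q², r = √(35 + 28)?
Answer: 12155/443211894 + 31*√7/443211894 ≈ 2.7610e-5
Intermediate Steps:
r = 3*√7 (r = √63 = 3*√7 ≈ 7.9373)
D = -19 + 3*√7 ≈ -11.063
1/((155 - 31*D) + a(-189)) = 1/((155 - 31*(-19 + 3*√7)) + (-189)²) = 1/((155 + (589 - 93*√7)) + 35721) = 1/((744 - 93*√7) + 35721) = 1/(36465 - 93*√7)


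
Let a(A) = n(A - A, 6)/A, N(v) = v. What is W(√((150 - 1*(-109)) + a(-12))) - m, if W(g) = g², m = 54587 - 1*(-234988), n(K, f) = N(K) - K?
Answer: -289316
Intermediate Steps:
n(K, f) = 0 (n(K, f) = K - K = 0)
a(A) = 0 (a(A) = 0/A = 0)
m = 289575 (m = 54587 + 234988 = 289575)
W(√((150 - 1*(-109)) + a(-12))) - m = (√((150 - 1*(-109)) + 0))² - 1*289575 = (√((150 + 109) + 0))² - 289575 = (√(259 + 0))² - 289575 = (√259)² - 289575 = 259 - 289575 = -289316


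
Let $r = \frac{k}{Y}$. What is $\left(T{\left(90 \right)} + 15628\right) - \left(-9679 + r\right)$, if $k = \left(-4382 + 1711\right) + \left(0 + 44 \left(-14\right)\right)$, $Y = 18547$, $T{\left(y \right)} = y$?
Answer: $\frac{471041446}{18547} \approx 25397.0$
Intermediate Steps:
$k = -3287$ ($k = -2671 + \left(0 - 616\right) = -2671 - 616 = -3287$)
$r = - \frac{3287}{18547} \approx -0.17723$
$\left(T{\left(90 \right)} + 15628\right) - \left(-9679 + r\right) = \left(90 + 15628\right) + \left(9679 - - \frac{3287}{18547}\right) = 15718 + \left(9679 + \frac{3287}{18547}\right) = 15718 + \frac{179519700}{18547} = \frac{471041446}{18547}$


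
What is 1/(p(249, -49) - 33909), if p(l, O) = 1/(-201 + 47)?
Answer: -154/5221987 ≈ -2.9491e-5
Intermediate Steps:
p(l, O) = -1/154 (p(l, O) = 1/(-154) = -1/154)
1/(p(249, -49) - 33909) = 1/(-1/154 - 33909) = 1/(-5221987/154) = -154/5221987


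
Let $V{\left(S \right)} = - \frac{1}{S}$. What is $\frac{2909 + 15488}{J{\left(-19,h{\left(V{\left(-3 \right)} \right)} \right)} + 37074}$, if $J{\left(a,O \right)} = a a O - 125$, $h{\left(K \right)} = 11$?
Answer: $\frac{18397}{40920} \approx 0.44958$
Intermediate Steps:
$J{\left(a,O \right)} = -125 + O a^{2}$ ($J{\left(a,O \right)} = a^{2} O - 125 = O a^{2} - 125 = -125 + O a^{2}$)
$\frac{2909 + 15488}{J{\left(-19,h{\left(V{\left(-3 \right)} \right)} \right)} + 37074} = \frac{2909 + 15488}{\left(-125 + 11 \left(-19\right)^{2}\right) + 37074} = \frac{18397}{\left(-125 + 11 \cdot 361\right) + 37074} = \frac{18397}{\left(-125 + 3971\right) + 37074} = \frac{18397}{3846 + 37074} = \frac{18397}{40920}$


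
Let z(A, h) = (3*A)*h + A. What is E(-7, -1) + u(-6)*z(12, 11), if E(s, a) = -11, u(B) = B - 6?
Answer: -4907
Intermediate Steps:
u(B) = -6 + B
z(A, h) = A + 3*A*h (z(A, h) = 3*A*h + A = A + 3*A*h)
E(-7, -1) + u(-6)*z(12, 11) = -11 + (-6 - 6)*(12*(1 + 3*11)) = -11 - 144*(1 + 33) = -11 - 144*34 = -11 - 12*408 = -11 - 4896 = -4907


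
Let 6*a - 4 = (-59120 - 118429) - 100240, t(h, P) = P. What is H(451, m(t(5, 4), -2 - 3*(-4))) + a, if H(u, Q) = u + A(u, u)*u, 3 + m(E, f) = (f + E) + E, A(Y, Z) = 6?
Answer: -86281/2 ≈ -43141.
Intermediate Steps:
m(E, f) = -3 + f + 2*E (m(E, f) = -3 + ((f + E) + E) = -3 + ((E + f) + E) = -3 + (f + 2*E) = -3 + f + 2*E)
H(u, Q) = 7*u (H(u, Q) = u + 6*u = 7*u)
a = -92595/2 (a = ⅔ + ((-59120 - 118429) - 100240)/6 = ⅔ + (-177549 - 100240)/6 = ⅔ + (⅙)*(-277789) = ⅔ - 277789/6 = -92595/2 ≈ -46298.)
H(451, m(t(5, 4), -2 - 3*(-4))) + a = 7*451 - 92595/2 = 3157 - 92595/2 = -86281/2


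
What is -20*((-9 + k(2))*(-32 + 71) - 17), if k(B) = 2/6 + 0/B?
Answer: 7100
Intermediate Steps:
k(B) = 1/3 (k(B) = 2*(1/6) + 0 = 1/3 + 0 = 1/3)
-20*((-9 + k(2))*(-32 + 71) - 17) = -20*((-9 + 1/3)*(-32 + 71) - 17) = -20*(-26/3*39 - 17) = -20*(-338 - 17) = -20*(-355) = 7100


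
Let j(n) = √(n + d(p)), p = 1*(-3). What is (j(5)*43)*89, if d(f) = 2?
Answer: 3827*√7 ≈ 10125.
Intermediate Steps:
p = -3
j(n) = √(2 + n) (j(n) = √(n + 2) = √(2 + n))
(j(5)*43)*89 = (√(2 + 5)*43)*89 = (√7*43)*89 = (43*√7)*89 = 3827*√7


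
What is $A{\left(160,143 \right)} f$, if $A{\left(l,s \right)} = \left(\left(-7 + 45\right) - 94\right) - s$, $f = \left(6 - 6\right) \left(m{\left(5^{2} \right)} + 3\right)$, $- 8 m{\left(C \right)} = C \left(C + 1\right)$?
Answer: $0$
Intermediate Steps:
$m{\left(C \right)} = - \frac{C \left(1 + C\right)}{8}$ ($m{\left(C \right)} = - \frac{C \left(C + 1\right)}{8} = - \frac{C \left(1 + C\right)}{8}$)
$f = 0$ ($f = \left(6 - 6\right) \left(- \frac{5^{2} \left(1 + 5^{2}\right)}{8} + 3\right) = 0 \left(\left(- \frac{1}{8}\right) 25 \left(1 + 25\right) + 3\right) = 0 \left(\left(- \frac{1}{8}\right) 25 \cdot 26 + 3\right) = 0 \left(- \frac{325}{4} + 3\right) = 0 \left(- \frac{313}{4}\right) = 0$)
$A{\left(l,s \right)} = -56 - s$ ($A{\left(l,s \right)} = \left(38 - 94\right) - s = -56 - s$)
$A{\left(160,143 \right)} f = \left(-56 - 143\right) 0 = \left(-199\right) 0 = 0$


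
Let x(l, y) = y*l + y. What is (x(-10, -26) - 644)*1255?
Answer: -514550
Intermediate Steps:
x(l, y) = y + l*y (x(l, y) = l*y + y = y + l*y)
(x(-10, -26) - 644)*1255 = (-26*(1 - 10) - 644)*1255 = (-26*(-9) - 644)*1255 = (234 - 644)*1255 = -410*1255 = -514550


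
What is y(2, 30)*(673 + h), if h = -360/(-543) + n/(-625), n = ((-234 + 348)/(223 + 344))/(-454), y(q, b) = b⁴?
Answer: 156938745135072/287609 ≈ 5.4567e+8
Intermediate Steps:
n = -19/42903 (n = (114/567)*(-1/454) = (114*(1/567))*(-1/454) = (38/189)*(-1/454) = -19/42903 ≈ -0.00044286)
h = 3217728439/4853401875 (h = -360/(-543) - 19/42903/(-625) = -360*(-1/543) - 19/42903*(-1/625) = 120/181 + 19/26814375 = 3217728439/4853401875 ≈ 0.66298)
y(2, 30)*(673 + h) = 30⁴*(673 + 3217728439/4853401875) = 810000*(3269557190314/4853401875) = 156938745135072/287609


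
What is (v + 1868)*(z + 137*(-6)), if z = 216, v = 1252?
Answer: -1890720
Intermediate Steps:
(v + 1868)*(z + 137*(-6)) = (1252 + 1868)*(216 + 137*(-6)) = 3120*(216 - 822) = 3120*(-606) = -1890720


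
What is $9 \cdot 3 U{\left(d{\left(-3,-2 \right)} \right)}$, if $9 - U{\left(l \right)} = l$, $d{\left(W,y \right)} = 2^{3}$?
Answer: $27$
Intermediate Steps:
$d{\left(W,y \right)} = 8$
$U{\left(l \right)} = 9 - l$
$9 \cdot 3 U{\left(d{\left(-3,-2 \right)} \right)} = 9 \cdot 3 \left(9 - 8\right) = 27 \left(9 - 8\right) = 27 \cdot 1 = 27$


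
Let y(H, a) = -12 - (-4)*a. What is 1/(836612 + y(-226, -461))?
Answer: 1/834756 ≈ 1.1980e-6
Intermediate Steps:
y(H, a) = -12 + 4*a
1/(836612 + y(-226, -461)) = 1/(836612 + (-12 + 4*(-461))) = 1/(836612 + (-12 - 1844)) = 1/(836612 - 1856) = 1/834756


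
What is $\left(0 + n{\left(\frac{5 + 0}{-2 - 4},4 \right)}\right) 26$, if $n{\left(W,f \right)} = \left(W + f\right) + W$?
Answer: $\frac{182}{3} \approx 60.667$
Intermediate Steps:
$n{\left(W,f \right)} = f + 2 W$
$\left(0 + n{\left(\frac{5 + 0}{-2 - 4},4 \right)}\right) 26 = \left(0 + \left(4 + 2 \frac{5 + 0}{-2 - 4}\right)\right) 26 = \left(0 + \left(4 + 2 \frac{5}{-6}\right)\right) 26 = \left(0 + \left(4 + 2 \cdot 5 \left(- \frac{1}{6}\right)\right)\right) 26 = \left(0 + \left(4 + 2 \left(- \frac{5}{6}\right)\right)\right) 26 = \left(0 + \left(4 - \frac{5}{3}\right)\right) 26 = \left(0 + \frac{7}{3}\right) 26 = \frac{7}{3} \cdot 26 = \frac{182}{3}$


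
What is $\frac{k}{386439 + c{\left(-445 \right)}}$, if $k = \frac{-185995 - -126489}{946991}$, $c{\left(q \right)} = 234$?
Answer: $- \frac{59506}{366175850943} \approx -1.6251 \cdot 10^{-7}$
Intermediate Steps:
$k = - \frac{59506}{946991}$ ($k = \left(-185995 + 126489\right) \frac{1}{946991} = \left(-59506\right) \frac{1}{946991} = - \frac{59506}{946991} \approx -0.062837$)
$\frac{k}{386439 + c{\left(-445 \right)}} = - \frac{59506}{946991 \left(386439 + 234\right)} = - \frac{59506}{946991 \cdot 386673} = \left(- \frac{59506}{946991}\right) \frac{1}{386673} = - \frac{59506}{366175850943}$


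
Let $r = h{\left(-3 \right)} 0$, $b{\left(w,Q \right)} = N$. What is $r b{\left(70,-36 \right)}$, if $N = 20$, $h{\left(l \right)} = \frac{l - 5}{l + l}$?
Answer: $0$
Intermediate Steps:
$h{\left(l \right)} = \frac{-5 + l}{2 l}$
$b{\left(w,Q \right)} = 20$
$r = 0$ ($r = \frac{-5 - 3}{2 \left(-3\right)} 0 = \frac{1}{2} \left(- \frac{1}{3}\right) \left(-8\right) 0 = \frac{4}{3} \cdot 0 = 0$)
$r b{\left(70,-36 \right)} = 0 \cdot 20 = 0$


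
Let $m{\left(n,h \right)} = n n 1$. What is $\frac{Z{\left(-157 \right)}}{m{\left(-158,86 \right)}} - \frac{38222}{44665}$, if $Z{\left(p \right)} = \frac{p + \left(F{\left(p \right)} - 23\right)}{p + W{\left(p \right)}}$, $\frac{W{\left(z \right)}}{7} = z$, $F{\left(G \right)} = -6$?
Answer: $- \frac{599217123179}{700230713680} \approx -0.85574$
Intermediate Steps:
$W{\left(z \right)} = 7 z$
$Z{\left(p \right)} = \frac{-29 + p}{8 p}$ ($Z{\left(p \right)} = \frac{p - 29}{p + 7 p} = \frac{p - 29}{8 p} = \left(p - 29\right) \frac{1}{8 p} = \left(-29 + p\right) \frac{1}{8 p} = \frac{-29 + p}{8 p}$)
$m{\left(n,h \right)} = n^{2}$ ($m{\left(n,h \right)} = n^{2} \cdot 1 = n^{2}$)
$\frac{Z{\left(-157 \right)}}{m{\left(-158,86 \right)}} - \frac{38222}{44665} = \frac{\frac{1}{8} \frac{1}{-157} \left(-29 - 157\right)}{\left(-158\right)^{2}} - \frac{38222}{44665} = \frac{\frac{1}{8} \left(- \frac{1}{157}\right) \left(-186\right)}{24964} - \frac{38222}{44665} = \frac{93}{628} \cdot \frac{1}{24964} - \frac{38222}{44665} = \frac{93}{15677392} - \frac{38222}{44665} = - \frac{599217123179}{700230713680}$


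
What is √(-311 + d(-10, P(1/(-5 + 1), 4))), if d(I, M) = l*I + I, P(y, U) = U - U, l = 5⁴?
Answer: I*√6571 ≈ 81.062*I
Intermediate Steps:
l = 625
P(y, U) = 0
d(I, M) = 626*I (d(I, M) = 625*I + I = 626*I)
√(-311 + d(-10, P(1/(-5 + 1), 4))) = √(-311 + 626*(-10)) = √(-311 - 6260) = √(-6571) = I*√6571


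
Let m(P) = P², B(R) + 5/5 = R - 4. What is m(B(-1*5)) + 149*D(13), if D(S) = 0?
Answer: 100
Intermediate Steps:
B(R) = -5 + R (B(R) = -1 + (R - 4) = -1 + (-4 + R) = -5 + R)
m(B(-1*5)) + 149*D(13) = (-5 - 1*5)² + 149*0 = (-5 - 5)² + 0 = (-10)² + 0 = 100 + 0 = 100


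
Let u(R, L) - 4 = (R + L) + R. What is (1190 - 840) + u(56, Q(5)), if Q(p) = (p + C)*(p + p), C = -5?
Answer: 466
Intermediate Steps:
Q(p) = 2*p*(-5 + p) (Q(p) = (p - 5)*(p + p) = (-5 + p)*(2*p) = 2*p*(-5 + p))
u(R, L) = 4 + L + 2*R (u(R, L) = 4 + ((R + L) + R) = 4 + ((L + R) + R) = 4 + (L + 2*R) = 4 + L + 2*R)
(1190 - 840) + u(56, Q(5)) = (1190 - 840) + (4 + 2*5*(-5 + 5) + 2*56) = 350 + (4 + 2*5*0 + 112) = 350 + (4 + 0 + 112) = 350 + 116 = 466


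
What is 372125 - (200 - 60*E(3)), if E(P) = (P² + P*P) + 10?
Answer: 373605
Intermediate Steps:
E(P) = 10 + 2*P² (E(P) = (P² + P²) + 10 = 2*P² + 10 = 10 + 2*P²)
372125 - (200 - 60*E(3)) = 372125 - (200 - 60*(10 + 2*3²)) = 372125 - (200 - 60*(10 + 2*9)) = 372125 - (200 - 60*(10 + 18)) = 372125 - (200 - 60*28) = 372125 - (200 - 1680) = 372125 - 1*(-1480) = 372125 + 1480 = 373605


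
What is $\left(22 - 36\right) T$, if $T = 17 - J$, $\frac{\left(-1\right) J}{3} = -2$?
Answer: $-154$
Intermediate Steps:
$J = 6$ ($J = \left(-3\right) \left(-2\right) = 6$)
$T = 11$ ($T = 17 - 6 = 11$)
$\left(22 - 36\right) T = \left(22 - 36\right) 11 = \left(-14\right) 11 = -154$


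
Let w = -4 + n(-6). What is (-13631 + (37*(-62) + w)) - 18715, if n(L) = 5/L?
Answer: -207869/6 ≈ -34645.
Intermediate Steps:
w = -29/6 (w = -4 + 5/(-6) = -4 + 5*(-⅙) = -4 - ⅚ = -29/6 ≈ -4.8333)
(-13631 + (37*(-62) + w)) - 18715 = (-13631 + (37*(-62) - 29/6)) - 18715 = (-13631 + (-2294 - 29/6)) - 18715 = (-13631 - 13793/6) - 18715 = -95579/6 - 18715 = -207869/6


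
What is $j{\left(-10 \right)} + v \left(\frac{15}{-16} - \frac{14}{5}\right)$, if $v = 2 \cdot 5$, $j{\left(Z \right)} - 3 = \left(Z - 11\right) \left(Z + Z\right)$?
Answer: $\frac{3085}{8} \approx 385.63$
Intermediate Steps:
$j{\left(Z \right)} = 3 + 2 Z \left(-11 + Z\right)$ ($j{\left(Z \right)} = 3 + \left(Z - 11\right) \left(Z + Z\right) = 3 + \left(-11 + Z\right) 2 Z = 3 + 2 Z \left(-11 + Z\right)$)
$v = 10$
$j{\left(-10 \right)} + v \left(\frac{15}{-16} - \frac{14}{5}\right) = \left(3 - -220 + 2 \left(-10\right)^{2}\right) + 10 \left(\frac{15}{-16} - \frac{14}{5}\right) = \left(3 + 220 + 2 \cdot 100\right) + 10 \left(15 \left(- \frac{1}{16}\right) - \frac{14}{5}\right) = \left(3 + 220 + 200\right) + 10 \left(- \frac{15}{16} - \frac{14}{5}\right) = 423 + 10 \left(- \frac{299}{80}\right) = 423 - \frac{299}{8} = \frac{3085}{8}$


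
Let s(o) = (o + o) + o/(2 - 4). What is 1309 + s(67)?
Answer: 2819/2 ≈ 1409.5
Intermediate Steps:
s(o) = 3*o/2 (s(o) = 2*o + o/(-2) = 2*o - o/2 = 3*o/2)
1309 + s(67) = 1309 + (3/2)*67 = 1309 + 201/2 = 2819/2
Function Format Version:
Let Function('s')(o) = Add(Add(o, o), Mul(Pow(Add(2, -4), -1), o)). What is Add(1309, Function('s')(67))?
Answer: Rational(2819, 2) ≈ 1409.5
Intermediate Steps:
Function('s')(o) = Mul(Rational(3, 2), o) (Function('s')(o) = Add(Mul(2, o), Mul(Pow(-2, -1), o)) = Add(Mul(2, o), Mul(Rational(-1, 2), o)) = Mul(Rational(3, 2), o))
Add(1309, Function('s')(67)) = Add(1309, Mul(Rational(3, 2), 67)) = Add(1309, Rational(201, 2)) = Rational(2819, 2)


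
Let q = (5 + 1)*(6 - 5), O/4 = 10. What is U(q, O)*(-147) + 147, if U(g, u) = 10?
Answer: -1323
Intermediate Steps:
O = 40 (O = 4*10 = 40)
q = 6 (q = 6*1 = 6)
U(q, O)*(-147) + 147 = 10*(-147) + 147 = -1470 + 147 = -1323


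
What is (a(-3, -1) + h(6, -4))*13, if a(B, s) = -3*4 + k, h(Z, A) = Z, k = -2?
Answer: -104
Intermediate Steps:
a(B, s) = -14 (a(B, s) = -3*4 - 2 = -12 - 2 = -14)
(a(-3, -1) + h(6, -4))*13 = (-14 + 6)*13 = -8*13 = -104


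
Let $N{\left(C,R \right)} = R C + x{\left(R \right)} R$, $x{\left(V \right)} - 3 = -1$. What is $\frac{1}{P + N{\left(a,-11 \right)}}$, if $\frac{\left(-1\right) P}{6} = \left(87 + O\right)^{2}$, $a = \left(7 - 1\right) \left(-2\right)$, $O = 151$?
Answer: $- \frac{1}{339754} \approx -2.9433 \cdot 10^{-6}$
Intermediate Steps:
$x{\left(V \right)} = 2$ ($x{\left(V \right)} = 3 - 1 = 2$)
$a = -12$ ($a = 6 \left(-2\right) = -12$)
$N{\left(C,R \right)} = 2 R + C R$ ($N{\left(C,R \right)} = R C + 2 R = C R + 2 R = 2 R + C R$)
$P = -339864$ ($P = - 6 \left(87 + 151\right)^{2} = - 6 \cdot 238^{2} = \left(-6\right) 56644 = -339864$)
$\frac{1}{P + N{\left(a,-11 \right)}} = \frac{1}{-339864 - 11 \left(2 - 12\right)} = \frac{1}{-339864 - -110} = \frac{1}{-339864 + 110} = \frac{1}{-339754} = - \frac{1}{339754}$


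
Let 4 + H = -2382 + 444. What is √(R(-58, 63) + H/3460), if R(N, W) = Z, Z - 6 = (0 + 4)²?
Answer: 3*√7129330/1730 ≈ 4.6302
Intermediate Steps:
Z = 22 (Z = 6 + (0 + 4)² = 6 + 4² = 6 + 16 = 22)
R(N, W) = 22
H = -1942 (H = -4 + (-2382 + 444) = -4 - 1938 = -1942)
√(R(-58, 63) + H/3460) = √(22 - 1942/3460) = √(22 - 1942*1/3460) = √(22 - 971/1730) = √(37089/1730) = 3*√7129330/1730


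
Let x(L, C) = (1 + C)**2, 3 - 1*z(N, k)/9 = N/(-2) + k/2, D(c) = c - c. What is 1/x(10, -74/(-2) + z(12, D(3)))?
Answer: 1/14161 ≈ 7.0616e-5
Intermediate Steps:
D(c) = 0
z(N, k) = 27 - 9*k/2 + 9*N/2 (z(N, k) = 27 - 9*(N/(-2) + k/2) = 27 - 9*(N*(-1/2) + k*(1/2)) = 27 - 9*(-N/2 + k/2) = 27 - 9*(k/2 - N/2) = 27 + (-9*k/2 + 9*N/2) = 27 - 9*k/2 + 9*N/2)
1/x(10, -74/(-2) + z(12, D(3))) = 1/((1 + (-74/(-2) + (27 - 9/2*0 + (9/2)*12)))**2) = 1/((1 + (-74*(-1/2) + (27 + 0 + 54)))**2) = 1/((1 + (37 + 81))**2) = 1/((1 + 118)**2) = 1/(119**2) = 1/14161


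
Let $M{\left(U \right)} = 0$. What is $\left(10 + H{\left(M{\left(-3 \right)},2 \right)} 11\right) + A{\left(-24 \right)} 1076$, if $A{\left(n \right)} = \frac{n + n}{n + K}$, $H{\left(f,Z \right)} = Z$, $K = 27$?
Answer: $-17184$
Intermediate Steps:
$A{\left(n \right)} = \frac{2 n}{27 + n}$ ($A{\left(n \right)} = \frac{n + n}{n + 27} = \frac{2 n}{27 + n}$)
$\left(10 + H{\left(M{\left(-3 \right)},2 \right)} 11\right) + A{\left(-24 \right)} 1076 = \left(10 + 2 \cdot 11\right) + 2 \left(-24\right) \frac{1}{27 - 24} \cdot 1076 = \left(10 + 22\right) + 2 \left(-24\right) \frac{1}{3} \cdot 1076 = 32 + 2 \left(-24\right) \frac{1}{3} \cdot 1076 = 32 - 17216 = -17184$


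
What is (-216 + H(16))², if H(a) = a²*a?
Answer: 15054400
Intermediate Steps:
H(a) = a³
(-216 + H(16))² = (-216 + 16³)² = (-216 + 4096)² = 3880² = 15054400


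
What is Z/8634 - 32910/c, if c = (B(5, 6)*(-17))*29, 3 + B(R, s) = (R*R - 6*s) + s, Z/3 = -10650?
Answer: -34179645/2837708 ≈ -12.045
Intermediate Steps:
Z = -31950 (Z = 3*(-10650) = -31950)
B(R, s) = -3 + R**2 - 5*s (B(R, s) = -3 + ((R*R - 6*s) + s) = -3 + ((R**2 - 6*s) + s) = -3 + (R**2 - 5*s) = -3 + R**2 - 5*s)
c = 3944 (c = ((-3 + 5**2 - 5*6)*(-17))*29 = ((-3 + 25 - 30)*(-17))*29 = -8*(-17)*29 = 136*29 = 3944)
Z/8634 - 32910/c = -31950/8634 - 32910/3944 = -31950*1/8634 - 32910*1/3944 = -5325/1439 - 16455/1972 = -34179645/2837708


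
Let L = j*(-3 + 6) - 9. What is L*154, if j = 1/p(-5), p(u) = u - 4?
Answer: -4312/3 ≈ -1437.3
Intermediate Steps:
p(u) = -4 + u
j = -⅑ (j = 1/(-4 - 5) = 1/(-9) = -⅑ ≈ -0.11111)
L = -28/3 (L = -(-3 + 6)/9 - 9 = -⅑*3 - 9 = -⅓ - 9 = -28/3 ≈ -9.3333)
L*154 = -28/3*154 = -4312/3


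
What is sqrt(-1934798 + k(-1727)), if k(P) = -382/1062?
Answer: I*sqrt(60615297811)/177 ≈ 1391.0*I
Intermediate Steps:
k(P) = -191/531 (k(P) = -382*1/1062 = -191/531)
sqrt(-1934798 + k(-1727)) = sqrt(-1934798 - 191/531) = sqrt(-1027377929/531) = I*sqrt(60615297811)/177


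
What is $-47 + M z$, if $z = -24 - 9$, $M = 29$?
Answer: $-1004$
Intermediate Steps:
$z = -33$ ($z = -24 - 9 = -33$)
$-47 + M z = -47 + 29 \left(-33\right) = -47 - 957 = -1004$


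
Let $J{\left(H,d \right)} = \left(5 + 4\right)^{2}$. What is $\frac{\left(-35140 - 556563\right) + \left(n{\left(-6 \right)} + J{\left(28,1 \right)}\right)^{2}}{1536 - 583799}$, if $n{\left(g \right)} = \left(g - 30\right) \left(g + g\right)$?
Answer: $\frac{328534}{582263} \approx 0.56424$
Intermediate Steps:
$J{\left(H,d \right)} = 81$ ($J{\left(H,d \right)} = 9^{2} = 81$)
$n{\left(g \right)} = 2 g \left(-30 + g\right)$ ($n{\left(g \right)} = \left(-30 + g\right) 2 g = 2 g \left(-30 + g\right)$)
$\frac{\left(-35140 - 556563\right) + \left(n{\left(-6 \right)} + J{\left(28,1 \right)}\right)^{2}}{1536 - 583799} = \frac{\left(-35140 - 556563\right) + \left(2 \left(-6\right) \left(-30 - 6\right) + 81\right)^{2}}{1536 - 583799} = \frac{-591703 + \left(2 \left(-6\right) \left(-36\right) + 81\right)^{2}}{1536 - 583799} = \frac{-591703 + \left(432 + 81\right)^{2}}{-582263} = \left(-591703 + 513^{2}\right) \left(- \frac{1}{582263}\right) = \left(-591703 + 263169\right) \left(- \frac{1}{582263}\right) = \left(-328534\right) \left(- \frac{1}{582263}\right) = \frac{328534}{582263}$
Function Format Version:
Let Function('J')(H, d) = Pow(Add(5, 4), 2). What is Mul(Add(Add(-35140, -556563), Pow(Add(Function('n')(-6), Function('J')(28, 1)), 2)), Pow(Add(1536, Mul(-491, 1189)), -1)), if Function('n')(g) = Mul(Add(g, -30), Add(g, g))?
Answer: Rational(328534, 582263) ≈ 0.56424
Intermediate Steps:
Function('J')(H, d) = 81 (Function('J')(H, d) = Pow(9, 2) = 81)
Function('n')(g) = Mul(2, g, Add(-30, g)) (Function('n')(g) = Mul(Add(-30, g), Mul(2, g)) = Mul(2, g, Add(-30, g)))
Mul(Add(Add(-35140, -556563), Pow(Add(Function('n')(-6), Function('J')(28, 1)), 2)), Pow(Add(1536, Mul(-491, 1189)), -1)) = Mul(Add(Add(-35140, -556563), Pow(Add(Mul(2, -6, Add(-30, -6)), 81), 2)), Pow(Add(1536, Mul(-491, 1189)), -1)) = Mul(Add(-591703, Pow(Add(Mul(2, -6, -36), 81), 2)), Pow(Add(1536, -583799), -1)) = Mul(Add(-591703, Pow(Add(432, 81), 2)), Pow(-582263, -1)) = Mul(Add(-591703, Pow(513, 2)), Rational(-1, 582263)) = Mul(Add(-591703, 263169), Rational(-1, 582263)) = Mul(-328534, Rational(-1, 582263)) = Rational(328534, 582263)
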